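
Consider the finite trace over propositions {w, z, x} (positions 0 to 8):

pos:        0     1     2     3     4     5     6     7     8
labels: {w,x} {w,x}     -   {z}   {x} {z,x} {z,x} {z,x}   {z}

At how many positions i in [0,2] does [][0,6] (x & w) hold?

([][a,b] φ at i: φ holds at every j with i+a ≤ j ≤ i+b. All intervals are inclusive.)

0

Evaluate at each i in [0,2]:
  i=0: ✗ (fails at j=2)
  i=1: ✗ (fails at j=2)
  i=2: ✗ (fails at j=2)
Positions where it holds: {} → 0.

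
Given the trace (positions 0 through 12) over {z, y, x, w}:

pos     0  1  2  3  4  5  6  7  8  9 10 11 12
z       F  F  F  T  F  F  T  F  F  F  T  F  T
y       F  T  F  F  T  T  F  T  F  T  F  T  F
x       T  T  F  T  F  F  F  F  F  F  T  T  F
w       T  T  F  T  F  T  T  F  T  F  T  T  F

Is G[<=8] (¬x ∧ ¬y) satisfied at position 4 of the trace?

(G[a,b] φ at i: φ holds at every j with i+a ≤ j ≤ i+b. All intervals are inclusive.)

Check (¬x ∧ ¬y) at every j in [4,12]:
  j=4: false
  j=5: false
  j=6: true
  j=7: false
  j=8: true
  j=9: false
  j=10: false
  j=11: false
  j=12: true
Fails at j=4 → formula fails.

Does not hold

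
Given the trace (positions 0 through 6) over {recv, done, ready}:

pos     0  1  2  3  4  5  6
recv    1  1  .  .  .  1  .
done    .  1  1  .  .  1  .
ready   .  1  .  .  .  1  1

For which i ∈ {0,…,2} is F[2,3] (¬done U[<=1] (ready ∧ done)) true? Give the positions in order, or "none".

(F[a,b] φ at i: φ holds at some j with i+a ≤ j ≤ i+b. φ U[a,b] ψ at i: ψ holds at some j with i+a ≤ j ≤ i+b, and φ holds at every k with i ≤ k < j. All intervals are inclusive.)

1, 2

Evaluate at each i in [0,2]:
  i=0: ✗ (none in [2,3])
  i=1: ✓ (witness j=4)
  i=2: ✓ (witness j=4)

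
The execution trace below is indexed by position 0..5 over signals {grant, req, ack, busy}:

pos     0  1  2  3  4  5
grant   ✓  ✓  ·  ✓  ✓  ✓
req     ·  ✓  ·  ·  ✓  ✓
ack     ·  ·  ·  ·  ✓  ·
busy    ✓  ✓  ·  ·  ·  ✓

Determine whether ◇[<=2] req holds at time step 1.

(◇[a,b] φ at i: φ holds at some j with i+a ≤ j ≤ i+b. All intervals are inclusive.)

Yes

Check req at each j in [1,3]:
  j=1: true
  j=2: false
  j=3: false
Found at j=1 → formula holds.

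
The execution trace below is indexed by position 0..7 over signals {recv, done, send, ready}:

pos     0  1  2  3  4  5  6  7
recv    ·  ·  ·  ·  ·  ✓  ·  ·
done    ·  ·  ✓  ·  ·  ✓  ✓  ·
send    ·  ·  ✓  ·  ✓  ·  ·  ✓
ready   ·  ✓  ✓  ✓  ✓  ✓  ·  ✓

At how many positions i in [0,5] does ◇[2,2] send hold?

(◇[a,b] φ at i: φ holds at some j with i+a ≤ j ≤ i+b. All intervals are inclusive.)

Evaluate at each i in [0,5]:
  i=0: ✓ (witness j=2)
  i=1: ✗ (none in [3,3])
  i=2: ✓ (witness j=4)
  i=3: ✗ (none in [5,5])
  i=4: ✗ (none in [6,6])
  i=5: ✓ (witness j=7)
Positions where it holds: {0, 2, 5} → 3.

3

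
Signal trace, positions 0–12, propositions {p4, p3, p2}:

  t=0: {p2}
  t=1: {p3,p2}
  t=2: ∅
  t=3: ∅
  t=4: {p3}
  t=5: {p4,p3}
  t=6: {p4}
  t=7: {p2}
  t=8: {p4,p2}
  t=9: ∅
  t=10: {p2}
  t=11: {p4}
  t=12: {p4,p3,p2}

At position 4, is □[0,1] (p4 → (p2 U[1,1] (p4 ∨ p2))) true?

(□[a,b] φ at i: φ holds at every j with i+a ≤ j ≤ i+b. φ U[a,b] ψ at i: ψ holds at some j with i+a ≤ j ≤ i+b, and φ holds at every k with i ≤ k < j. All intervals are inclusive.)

Does not hold

Check (p4 → (p2 U[1,1] (p4 ∨ p2))) at every j in [4,5]:
  j=4: antecedent false → ✓
  j=5: antecedent true; consequent fails → ✗
Fails at j=5 → formula fails.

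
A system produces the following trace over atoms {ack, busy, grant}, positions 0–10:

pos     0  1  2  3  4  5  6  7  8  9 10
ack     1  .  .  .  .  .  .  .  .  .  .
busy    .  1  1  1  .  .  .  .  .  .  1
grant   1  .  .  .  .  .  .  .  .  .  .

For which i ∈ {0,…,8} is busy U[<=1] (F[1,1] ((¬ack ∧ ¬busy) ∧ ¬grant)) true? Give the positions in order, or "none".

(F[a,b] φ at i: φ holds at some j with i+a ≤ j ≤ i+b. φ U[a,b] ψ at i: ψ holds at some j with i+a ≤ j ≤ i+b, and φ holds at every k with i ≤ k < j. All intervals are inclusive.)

Evaluate at each i in [0,8]:
  i=0: ✗ (no rhs in [0,1])
  i=1: ✗ (no rhs in [1,2])
  i=2: ✓ (rhs at j=3; lhs holds on [2,2])
  i=3: ✓ (rhs at j=3)
  i=4: ✓ (rhs at j=4)
  i=5: ✓ (rhs at j=5)
  i=6: ✓ (rhs at j=6)
  i=7: ✓ (rhs at j=7)
  i=8: ✓ (rhs at j=8)

2, 3, 4, 5, 6, 7, 8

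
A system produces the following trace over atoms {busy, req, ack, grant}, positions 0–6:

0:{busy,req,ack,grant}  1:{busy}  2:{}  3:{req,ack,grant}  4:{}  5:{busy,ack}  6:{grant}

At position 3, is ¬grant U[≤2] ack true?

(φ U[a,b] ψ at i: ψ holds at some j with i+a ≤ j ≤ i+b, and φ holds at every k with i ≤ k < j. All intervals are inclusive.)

Need some j in [3,5] with ack, and ¬grant at every k in [3,j-1].
  j=3: ack holds; no prefix to check → satisfied.

Yes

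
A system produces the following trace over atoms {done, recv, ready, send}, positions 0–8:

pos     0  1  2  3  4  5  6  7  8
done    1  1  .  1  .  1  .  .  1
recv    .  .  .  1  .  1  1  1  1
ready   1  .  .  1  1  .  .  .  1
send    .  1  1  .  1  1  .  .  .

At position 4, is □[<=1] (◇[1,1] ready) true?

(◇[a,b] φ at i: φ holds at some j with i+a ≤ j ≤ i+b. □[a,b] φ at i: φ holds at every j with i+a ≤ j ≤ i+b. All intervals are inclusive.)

False

Check ◇[1,1] ready at every j in [4,5]:
  j=4: fails (none in [5,5])
  j=5: fails (none in [6,6])
Fails at j=4 → formula fails.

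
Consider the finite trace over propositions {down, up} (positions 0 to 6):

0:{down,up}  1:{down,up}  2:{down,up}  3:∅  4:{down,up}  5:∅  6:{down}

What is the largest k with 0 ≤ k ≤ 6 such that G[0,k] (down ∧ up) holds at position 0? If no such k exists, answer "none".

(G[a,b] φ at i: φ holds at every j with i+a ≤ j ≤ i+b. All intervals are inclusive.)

2

(down ∧ up) must hold from j=0 onward; find where it first fails.
  j=0: holds
  j=1: holds
  j=2: holds
  j=3: fails
Holds on [0,2], so largest k = 2.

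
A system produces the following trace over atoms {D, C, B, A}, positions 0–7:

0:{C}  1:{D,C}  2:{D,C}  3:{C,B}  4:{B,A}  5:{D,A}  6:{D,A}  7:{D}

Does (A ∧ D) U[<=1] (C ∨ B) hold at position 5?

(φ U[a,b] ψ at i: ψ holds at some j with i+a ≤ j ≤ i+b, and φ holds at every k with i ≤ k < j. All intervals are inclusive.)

Need some j in [5,6] with (C ∨ B), and (A ∧ D) at every k in [5,j-1].
  j=5: (C ∨ B) false.
  j=6: (C ∨ B) false.
No j in the window works → until fails.

False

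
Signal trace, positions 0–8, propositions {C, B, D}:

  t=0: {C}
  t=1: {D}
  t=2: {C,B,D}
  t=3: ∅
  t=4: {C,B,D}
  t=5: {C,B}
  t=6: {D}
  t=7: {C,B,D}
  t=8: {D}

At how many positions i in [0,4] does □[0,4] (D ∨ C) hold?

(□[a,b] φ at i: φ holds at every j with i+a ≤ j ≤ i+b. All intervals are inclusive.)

Evaluate at each i in [0,4]:
  i=0: ✗ (fails at j=3)
  i=1: ✗ (fails at j=3)
  i=2: ✗ (fails at j=3)
  i=3: ✗ (fails at j=3)
  i=4: ✓ (all of [4,8])
Positions where it holds: {4} → 1.

1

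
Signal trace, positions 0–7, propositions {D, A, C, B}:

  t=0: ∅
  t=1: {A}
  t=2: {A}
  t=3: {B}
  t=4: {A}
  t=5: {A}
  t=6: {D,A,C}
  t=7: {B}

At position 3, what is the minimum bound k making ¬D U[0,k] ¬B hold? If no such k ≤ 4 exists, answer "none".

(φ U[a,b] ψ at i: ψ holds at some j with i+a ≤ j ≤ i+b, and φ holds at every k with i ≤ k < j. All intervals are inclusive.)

Need earliest j ≥ 3 with ¬B, and ¬D at every k in [3,j-1].
  j=3: rhs fails.
  j=4: rhs holds; lhs holds on [3,3]. k = 1.

1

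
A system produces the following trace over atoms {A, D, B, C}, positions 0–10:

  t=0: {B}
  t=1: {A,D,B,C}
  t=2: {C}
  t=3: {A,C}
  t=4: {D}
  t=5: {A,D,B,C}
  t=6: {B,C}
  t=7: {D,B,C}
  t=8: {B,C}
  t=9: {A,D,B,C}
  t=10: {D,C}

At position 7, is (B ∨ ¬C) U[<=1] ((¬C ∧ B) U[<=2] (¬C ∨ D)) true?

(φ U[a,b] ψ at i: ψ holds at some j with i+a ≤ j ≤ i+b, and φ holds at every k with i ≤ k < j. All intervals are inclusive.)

True

Need some j in [7,8] with ((¬C ∧ B) U[<=2] (¬C ∨ D)), and (B ∨ ¬C) at every k in [7,j-1].
  j=7: ((¬C ∧ B) U[<=2] (¬C ∨ D)) holds; no prefix to check → satisfied.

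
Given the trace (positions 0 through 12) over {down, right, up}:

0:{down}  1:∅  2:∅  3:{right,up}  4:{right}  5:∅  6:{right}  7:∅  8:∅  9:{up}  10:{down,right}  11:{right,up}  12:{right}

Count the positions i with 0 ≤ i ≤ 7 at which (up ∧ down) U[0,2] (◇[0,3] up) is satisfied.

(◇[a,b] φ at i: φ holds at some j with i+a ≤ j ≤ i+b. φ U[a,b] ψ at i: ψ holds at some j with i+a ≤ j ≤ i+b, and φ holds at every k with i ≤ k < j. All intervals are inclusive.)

Evaluate at each i in [0,7]:
  i=0: ✓ (rhs at j=0)
  i=1: ✓ (rhs at j=1)
  i=2: ✓ (rhs at j=2)
  i=3: ✓ (rhs at j=3)
  i=4: ✗ (lhs fails at k=4 before rhs at j=6)
  i=5: ✗ (lhs fails at k=5 before rhs at j=6)
  i=6: ✓ (rhs at j=6)
  i=7: ✓ (rhs at j=7)
Positions where it holds: {0, 1, 2, 3, 6, 7} → 6.

6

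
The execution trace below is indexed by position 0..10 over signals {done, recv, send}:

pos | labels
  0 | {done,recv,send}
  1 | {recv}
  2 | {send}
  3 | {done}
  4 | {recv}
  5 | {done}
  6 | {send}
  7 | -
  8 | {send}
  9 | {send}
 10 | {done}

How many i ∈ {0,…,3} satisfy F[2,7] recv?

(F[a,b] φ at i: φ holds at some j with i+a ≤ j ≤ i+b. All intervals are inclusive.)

3

Evaluate at each i in [0,3]:
  i=0: ✓ (witness j=4)
  i=1: ✓ (witness j=4)
  i=2: ✓ (witness j=4)
  i=3: ✗ (none in [5,10])
Positions where it holds: {0, 1, 2} → 3.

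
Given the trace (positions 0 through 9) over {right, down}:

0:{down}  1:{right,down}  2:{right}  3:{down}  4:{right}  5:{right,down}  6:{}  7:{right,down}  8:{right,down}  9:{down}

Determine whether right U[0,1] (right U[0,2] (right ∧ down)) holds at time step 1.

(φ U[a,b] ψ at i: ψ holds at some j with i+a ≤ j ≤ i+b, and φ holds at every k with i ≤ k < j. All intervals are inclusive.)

Need some j in [1,2] with (right U[0,2] (right ∧ down)), and right at every k in [1,j-1].
  j=1: (right U[0,2] (right ∧ down)) holds; no prefix to check → satisfied.

Holds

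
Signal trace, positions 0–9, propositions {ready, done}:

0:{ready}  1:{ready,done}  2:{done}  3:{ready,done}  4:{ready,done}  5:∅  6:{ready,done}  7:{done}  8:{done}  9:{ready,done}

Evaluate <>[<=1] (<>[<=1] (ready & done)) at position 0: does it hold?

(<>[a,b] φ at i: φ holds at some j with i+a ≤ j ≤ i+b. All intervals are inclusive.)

Yes

Check <>[<=1] (ready & done) at each j in [0,1]:
  j=0: holds (witness at 1)
  j=1: holds (witness at 1)
Found at j=0 → formula holds.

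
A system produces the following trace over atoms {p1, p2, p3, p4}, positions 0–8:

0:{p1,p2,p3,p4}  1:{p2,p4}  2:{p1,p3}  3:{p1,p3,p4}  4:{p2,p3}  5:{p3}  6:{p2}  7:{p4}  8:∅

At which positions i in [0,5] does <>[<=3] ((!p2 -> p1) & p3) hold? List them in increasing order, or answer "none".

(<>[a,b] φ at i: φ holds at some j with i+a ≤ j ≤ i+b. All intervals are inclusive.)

0, 1, 2, 3, 4

Evaluate at each i in [0,5]:
  i=0: ✓ (witness j=0)
  i=1: ✓ (witness j=2)
  i=2: ✓ (witness j=2)
  i=3: ✓ (witness j=3)
  i=4: ✓ (witness j=4)
  i=5: ✗ (none in [5,8])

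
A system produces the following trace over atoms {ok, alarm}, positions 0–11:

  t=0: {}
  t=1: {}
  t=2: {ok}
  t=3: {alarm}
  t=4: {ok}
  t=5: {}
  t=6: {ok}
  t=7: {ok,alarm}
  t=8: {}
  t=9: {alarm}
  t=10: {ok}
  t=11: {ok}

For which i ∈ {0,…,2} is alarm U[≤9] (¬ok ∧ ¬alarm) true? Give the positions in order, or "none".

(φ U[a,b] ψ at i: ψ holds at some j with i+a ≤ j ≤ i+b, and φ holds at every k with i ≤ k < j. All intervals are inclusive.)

Evaluate at each i in [0,2]:
  i=0: ✓ (rhs at j=0)
  i=1: ✓ (rhs at j=1)
  i=2: ✗ (lhs fails at k=2 before rhs at j=5)

0, 1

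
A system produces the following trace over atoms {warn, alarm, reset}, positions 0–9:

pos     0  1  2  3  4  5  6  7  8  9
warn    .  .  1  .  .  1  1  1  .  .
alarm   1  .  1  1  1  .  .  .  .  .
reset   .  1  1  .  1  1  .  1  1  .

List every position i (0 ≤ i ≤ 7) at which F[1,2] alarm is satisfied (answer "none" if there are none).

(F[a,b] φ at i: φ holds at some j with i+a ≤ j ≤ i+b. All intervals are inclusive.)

Evaluate at each i in [0,7]:
  i=0: ✓ (witness j=2)
  i=1: ✓ (witness j=2)
  i=2: ✓ (witness j=3)
  i=3: ✓ (witness j=4)
  i=4: ✗ (none in [5,6])
  i=5: ✗ (none in [6,7])
  i=6: ✗ (none in [7,8])
  i=7: ✗ (none in [8,9])

0, 1, 2, 3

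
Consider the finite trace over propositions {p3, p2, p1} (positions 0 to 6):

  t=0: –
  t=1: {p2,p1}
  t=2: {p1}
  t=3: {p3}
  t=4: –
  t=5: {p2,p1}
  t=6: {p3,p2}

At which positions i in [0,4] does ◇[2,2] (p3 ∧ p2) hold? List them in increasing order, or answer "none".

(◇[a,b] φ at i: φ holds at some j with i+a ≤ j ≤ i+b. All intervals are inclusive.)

Evaluate at each i in [0,4]:
  i=0: ✗ (none in [2,2])
  i=1: ✗ (none in [3,3])
  i=2: ✗ (none in [4,4])
  i=3: ✗ (none in [5,5])
  i=4: ✓ (witness j=6)

4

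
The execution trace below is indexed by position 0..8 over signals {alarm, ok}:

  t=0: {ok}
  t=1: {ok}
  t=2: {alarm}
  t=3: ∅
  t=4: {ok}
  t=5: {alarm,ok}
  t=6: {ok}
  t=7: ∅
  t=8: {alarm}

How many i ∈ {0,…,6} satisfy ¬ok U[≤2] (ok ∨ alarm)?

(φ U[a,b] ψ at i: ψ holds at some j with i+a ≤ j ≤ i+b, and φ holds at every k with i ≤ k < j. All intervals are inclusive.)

7

Evaluate at each i in [0,6]:
  i=0: ✓ (rhs at j=0)
  i=1: ✓ (rhs at j=1)
  i=2: ✓ (rhs at j=2)
  i=3: ✓ (rhs at j=4; lhs holds on [3,3])
  i=4: ✓ (rhs at j=4)
  i=5: ✓ (rhs at j=5)
  i=6: ✓ (rhs at j=6)
Positions where it holds: {0, 1, 2, 3, 4, 5, 6} → 7.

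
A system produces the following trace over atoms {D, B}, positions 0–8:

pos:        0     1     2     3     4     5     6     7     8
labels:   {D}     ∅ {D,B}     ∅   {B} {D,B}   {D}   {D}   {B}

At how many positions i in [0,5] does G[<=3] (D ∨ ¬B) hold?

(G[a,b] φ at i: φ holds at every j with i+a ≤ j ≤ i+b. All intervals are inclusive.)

Evaluate at each i in [0,5]:
  i=0: ✓ (all of [0,3])
  i=1: ✗ (fails at j=4)
  i=2: ✗ (fails at j=4)
  i=3: ✗ (fails at j=4)
  i=4: ✗ (fails at j=4)
  i=5: ✗ (fails at j=8)
Positions where it holds: {0} → 1.

1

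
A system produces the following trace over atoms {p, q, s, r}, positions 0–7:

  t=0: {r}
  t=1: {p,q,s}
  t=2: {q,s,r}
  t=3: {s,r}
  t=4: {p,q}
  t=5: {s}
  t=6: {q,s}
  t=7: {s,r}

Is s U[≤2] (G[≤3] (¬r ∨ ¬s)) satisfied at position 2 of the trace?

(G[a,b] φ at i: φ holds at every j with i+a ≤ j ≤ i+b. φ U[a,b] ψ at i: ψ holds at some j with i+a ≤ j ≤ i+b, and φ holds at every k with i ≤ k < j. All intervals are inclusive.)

Does not hold

Need some j in [2,4] with G[≤3] (¬r ∨ ¬s), and s at every k in [2,j-1].
  j=2: G[≤3] (¬r ∨ ¬s) — fails at 2.
  j=3: G[≤3] (¬r ∨ ¬s) — fails at 3.
  j=4: G[≤3] (¬r ∨ ¬s) — fails at 7.
No j in the window works → until fails.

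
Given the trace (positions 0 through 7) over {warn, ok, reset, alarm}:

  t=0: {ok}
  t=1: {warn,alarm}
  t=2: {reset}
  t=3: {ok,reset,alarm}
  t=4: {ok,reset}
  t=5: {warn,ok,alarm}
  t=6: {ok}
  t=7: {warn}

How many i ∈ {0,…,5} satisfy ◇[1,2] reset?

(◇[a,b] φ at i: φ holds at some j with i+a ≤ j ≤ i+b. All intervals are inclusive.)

4

Evaluate at each i in [0,5]:
  i=0: ✓ (witness j=2)
  i=1: ✓ (witness j=2)
  i=2: ✓ (witness j=3)
  i=3: ✓ (witness j=4)
  i=4: ✗ (none in [5,6])
  i=5: ✗ (none in [6,7])
Positions where it holds: {0, 1, 2, 3} → 4.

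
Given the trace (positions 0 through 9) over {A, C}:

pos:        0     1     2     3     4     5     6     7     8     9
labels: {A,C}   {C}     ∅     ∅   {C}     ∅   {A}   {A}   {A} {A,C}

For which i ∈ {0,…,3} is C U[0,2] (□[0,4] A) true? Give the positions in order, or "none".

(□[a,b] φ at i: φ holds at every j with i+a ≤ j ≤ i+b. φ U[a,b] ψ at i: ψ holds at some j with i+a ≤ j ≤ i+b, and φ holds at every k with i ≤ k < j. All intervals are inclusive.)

none

Evaluate at each i in [0,3]:
  i=0: ✗ (no rhs in [0,2])
  i=1: ✗ (no rhs in [1,3])
  i=2: ✗ (no rhs in [2,4])
  i=3: ✗ (no rhs in [3,5])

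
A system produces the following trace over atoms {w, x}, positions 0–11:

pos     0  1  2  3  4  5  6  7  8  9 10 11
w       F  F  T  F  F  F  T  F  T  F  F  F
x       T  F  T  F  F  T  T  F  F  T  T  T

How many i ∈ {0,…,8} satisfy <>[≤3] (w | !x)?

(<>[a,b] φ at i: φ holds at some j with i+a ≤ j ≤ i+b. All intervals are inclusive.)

9

Evaluate at each i in [0,8]:
  i=0: ✓ (witness j=1)
  i=1: ✓ (witness j=1)
  i=2: ✓ (witness j=2)
  i=3: ✓ (witness j=3)
  i=4: ✓ (witness j=4)
  i=5: ✓ (witness j=6)
  i=6: ✓ (witness j=6)
  i=7: ✓ (witness j=7)
  i=8: ✓ (witness j=8)
Positions where it holds: {0, 1, 2, 3, 4, 5, 6, 7, 8} → 9.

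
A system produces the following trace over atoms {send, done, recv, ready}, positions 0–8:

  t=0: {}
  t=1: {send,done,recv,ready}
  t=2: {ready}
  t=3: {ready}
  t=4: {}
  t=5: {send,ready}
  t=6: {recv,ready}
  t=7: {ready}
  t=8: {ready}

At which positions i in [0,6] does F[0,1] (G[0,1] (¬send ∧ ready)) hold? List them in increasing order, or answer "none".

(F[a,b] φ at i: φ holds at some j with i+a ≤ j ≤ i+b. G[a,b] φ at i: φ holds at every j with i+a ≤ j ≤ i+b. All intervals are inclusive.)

Evaluate at each i in [0,6]:
  i=0: ✗ (none in [0,1])
  i=1: ✓ (witness j=2)
  i=2: ✓ (witness j=2)
  i=3: ✗ (none in [3,4])
  i=4: ✗ (none in [4,5])
  i=5: ✓ (witness j=6)
  i=6: ✓ (witness j=6)

1, 2, 5, 6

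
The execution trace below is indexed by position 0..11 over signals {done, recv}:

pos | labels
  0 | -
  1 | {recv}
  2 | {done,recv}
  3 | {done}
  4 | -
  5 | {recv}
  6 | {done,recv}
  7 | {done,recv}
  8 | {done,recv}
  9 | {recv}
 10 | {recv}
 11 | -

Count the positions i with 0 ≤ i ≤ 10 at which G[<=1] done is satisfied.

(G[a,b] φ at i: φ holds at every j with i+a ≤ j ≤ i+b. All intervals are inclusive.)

Evaluate at each i in [0,10]:
  i=0: ✗ (fails at j=0)
  i=1: ✗ (fails at j=1)
  i=2: ✓ (all of [2,3])
  i=3: ✗ (fails at j=4)
  i=4: ✗ (fails at j=4)
  i=5: ✗ (fails at j=5)
  i=6: ✓ (all of [6,7])
  i=7: ✓ (all of [7,8])
  i=8: ✗ (fails at j=9)
  i=9: ✗ (fails at j=9)
  i=10: ✗ (fails at j=10)
Positions where it holds: {2, 6, 7} → 3.

3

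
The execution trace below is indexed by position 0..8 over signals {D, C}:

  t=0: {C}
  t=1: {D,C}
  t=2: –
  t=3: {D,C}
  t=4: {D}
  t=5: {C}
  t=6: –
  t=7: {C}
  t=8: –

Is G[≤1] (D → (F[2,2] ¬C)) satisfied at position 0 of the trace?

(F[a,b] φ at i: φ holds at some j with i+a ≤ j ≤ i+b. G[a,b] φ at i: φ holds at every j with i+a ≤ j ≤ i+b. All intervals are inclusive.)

Does not hold

Check (D → (F[2,2] ¬C)) at every j in [0,1]:
  j=0: antecedent false → ✓
  j=1: antecedent true; consequent fails (none in [3,3]) → ✗
Fails at j=1 → formula fails.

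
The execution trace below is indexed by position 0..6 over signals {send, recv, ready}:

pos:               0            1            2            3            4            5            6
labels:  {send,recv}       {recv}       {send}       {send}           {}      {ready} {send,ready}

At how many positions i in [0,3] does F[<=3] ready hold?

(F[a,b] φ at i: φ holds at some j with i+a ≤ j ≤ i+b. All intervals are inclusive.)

Evaluate at each i in [0,3]:
  i=0: ✗ (none in [0,3])
  i=1: ✗ (none in [1,4])
  i=2: ✓ (witness j=5)
  i=3: ✓ (witness j=5)
Positions where it holds: {2, 3} → 2.

2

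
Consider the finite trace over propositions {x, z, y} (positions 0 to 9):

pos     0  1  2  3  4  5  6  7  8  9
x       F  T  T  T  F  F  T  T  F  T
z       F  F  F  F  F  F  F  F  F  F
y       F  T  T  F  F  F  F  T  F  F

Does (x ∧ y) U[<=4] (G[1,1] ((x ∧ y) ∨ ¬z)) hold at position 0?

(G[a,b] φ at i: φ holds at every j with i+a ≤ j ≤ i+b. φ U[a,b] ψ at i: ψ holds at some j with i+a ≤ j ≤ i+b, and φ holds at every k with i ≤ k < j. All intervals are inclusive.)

Need some j in [0,4] with G[1,1] ((x ∧ y) ∨ ¬z), and (x ∧ y) at every k in [0,j-1].
  j=0: G[1,1] ((x ∧ y) ∨ ¬z) holds; no prefix to check → satisfied.

Holds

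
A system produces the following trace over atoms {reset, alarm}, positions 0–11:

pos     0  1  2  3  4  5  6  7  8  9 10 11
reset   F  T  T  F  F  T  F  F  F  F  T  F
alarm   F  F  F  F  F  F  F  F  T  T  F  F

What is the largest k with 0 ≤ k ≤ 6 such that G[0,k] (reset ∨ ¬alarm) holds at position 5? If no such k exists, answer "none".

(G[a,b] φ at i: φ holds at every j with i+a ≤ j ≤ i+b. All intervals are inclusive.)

(reset ∨ ¬alarm) must hold from j=5 onward; find where it first fails.
  j=5: holds
  j=6: holds
  j=7: holds
  j=8: fails
Holds on [5,7], so largest k = 2.

2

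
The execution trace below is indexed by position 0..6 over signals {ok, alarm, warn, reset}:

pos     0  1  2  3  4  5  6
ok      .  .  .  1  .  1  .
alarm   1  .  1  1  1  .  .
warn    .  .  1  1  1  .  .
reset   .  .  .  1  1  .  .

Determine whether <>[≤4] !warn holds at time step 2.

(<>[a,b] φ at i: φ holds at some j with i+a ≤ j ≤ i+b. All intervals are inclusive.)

Yes

Check !warn at each j in [2,6]:
  j=2: false
  j=3: false
  j=4: false
  j=5: true
  j=6: true
Found at j=5 → formula holds.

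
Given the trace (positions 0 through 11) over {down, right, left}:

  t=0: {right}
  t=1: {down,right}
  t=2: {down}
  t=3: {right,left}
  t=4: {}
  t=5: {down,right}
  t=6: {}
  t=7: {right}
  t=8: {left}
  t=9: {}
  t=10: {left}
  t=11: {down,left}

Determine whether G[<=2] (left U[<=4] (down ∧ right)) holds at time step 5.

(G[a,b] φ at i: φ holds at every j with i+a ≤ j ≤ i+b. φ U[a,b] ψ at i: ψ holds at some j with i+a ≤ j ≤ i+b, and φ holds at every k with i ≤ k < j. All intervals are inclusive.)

No

Check (left U[<=4] (down ∧ right)) at every j in [5,7]:
  j=5: holds
  j=6: fails
  j=7: fails
Fails at j=6 → formula fails.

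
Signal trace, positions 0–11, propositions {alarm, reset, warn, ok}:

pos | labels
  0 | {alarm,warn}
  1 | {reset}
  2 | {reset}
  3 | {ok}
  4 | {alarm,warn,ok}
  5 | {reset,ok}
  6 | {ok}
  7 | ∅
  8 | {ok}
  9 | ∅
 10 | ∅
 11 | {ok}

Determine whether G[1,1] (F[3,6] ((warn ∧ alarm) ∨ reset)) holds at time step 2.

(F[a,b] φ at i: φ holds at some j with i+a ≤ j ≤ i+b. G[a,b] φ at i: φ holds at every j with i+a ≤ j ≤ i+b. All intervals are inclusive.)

No

Check F[3,6] ((warn ∧ alarm) ∨ reset) at every j in [3,3]:
  j=3: fails (none in [6,9])
Fails at j=3 → formula fails.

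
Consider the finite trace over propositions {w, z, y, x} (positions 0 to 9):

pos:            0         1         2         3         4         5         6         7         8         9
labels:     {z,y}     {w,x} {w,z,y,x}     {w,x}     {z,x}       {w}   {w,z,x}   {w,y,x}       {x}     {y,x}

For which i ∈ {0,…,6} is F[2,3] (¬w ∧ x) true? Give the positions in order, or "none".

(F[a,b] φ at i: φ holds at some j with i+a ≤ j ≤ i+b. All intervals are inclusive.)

Evaluate at each i in [0,6]:
  i=0: ✗ (none in [2,3])
  i=1: ✓ (witness j=4)
  i=2: ✓ (witness j=4)
  i=3: ✗ (none in [5,6])
  i=4: ✗ (none in [6,7])
  i=5: ✓ (witness j=8)
  i=6: ✓ (witness j=8)

1, 2, 5, 6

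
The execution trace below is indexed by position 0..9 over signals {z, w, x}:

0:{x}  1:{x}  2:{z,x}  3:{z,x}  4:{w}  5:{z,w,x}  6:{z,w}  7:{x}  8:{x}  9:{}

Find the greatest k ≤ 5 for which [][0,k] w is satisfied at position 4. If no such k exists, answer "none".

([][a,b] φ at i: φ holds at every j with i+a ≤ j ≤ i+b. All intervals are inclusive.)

2

w must hold from j=4 onward; find where it first fails.
  j=4: holds
  j=5: holds
  j=6: holds
  j=7: fails
Holds on [4,6], so largest k = 2.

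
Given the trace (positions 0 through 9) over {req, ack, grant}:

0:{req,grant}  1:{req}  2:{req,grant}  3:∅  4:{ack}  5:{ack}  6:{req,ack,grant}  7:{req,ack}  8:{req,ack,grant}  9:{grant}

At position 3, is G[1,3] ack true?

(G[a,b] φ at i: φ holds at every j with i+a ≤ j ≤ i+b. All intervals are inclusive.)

Holds

Check ack at every j in [4,6]:
  j=4: true
  j=5: true
  j=6: true
All positions satisfy it → formula holds.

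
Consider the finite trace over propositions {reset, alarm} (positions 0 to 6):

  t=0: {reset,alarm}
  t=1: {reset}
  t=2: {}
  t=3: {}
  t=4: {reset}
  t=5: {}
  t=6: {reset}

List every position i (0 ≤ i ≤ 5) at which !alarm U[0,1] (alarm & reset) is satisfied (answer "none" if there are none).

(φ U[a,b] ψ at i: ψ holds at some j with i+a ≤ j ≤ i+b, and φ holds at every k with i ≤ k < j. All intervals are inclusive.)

Evaluate at each i in [0,5]:
  i=0: ✓ (rhs at j=0)
  i=1: ✗ (no rhs in [1,2])
  i=2: ✗ (no rhs in [2,3])
  i=3: ✗ (no rhs in [3,4])
  i=4: ✗ (no rhs in [4,5])
  i=5: ✗ (no rhs in [5,6])

0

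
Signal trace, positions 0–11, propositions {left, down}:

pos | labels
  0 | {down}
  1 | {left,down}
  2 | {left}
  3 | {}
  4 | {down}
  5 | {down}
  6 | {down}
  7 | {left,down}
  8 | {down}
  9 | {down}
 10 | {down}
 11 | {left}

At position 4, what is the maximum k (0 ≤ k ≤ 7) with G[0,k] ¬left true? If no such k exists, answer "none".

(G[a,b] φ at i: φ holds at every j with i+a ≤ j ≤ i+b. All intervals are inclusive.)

¬left must hold from j=4 onward; find where it first fails.
  j=4: holds
  j=5: holds
  j=6: holds
  j=7: fails
Holds on [4,6], so largest k = 2.

2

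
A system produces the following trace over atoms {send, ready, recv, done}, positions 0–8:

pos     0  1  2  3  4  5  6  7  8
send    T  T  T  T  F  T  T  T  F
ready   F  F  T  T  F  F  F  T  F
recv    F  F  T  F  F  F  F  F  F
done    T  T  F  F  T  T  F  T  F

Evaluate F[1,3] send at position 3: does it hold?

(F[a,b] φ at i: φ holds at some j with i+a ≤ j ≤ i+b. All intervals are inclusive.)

True

Check send at each j in [4,6]:
  j=4: false
  j=5: true
  j=6: true
Found at j=5 → formula holds.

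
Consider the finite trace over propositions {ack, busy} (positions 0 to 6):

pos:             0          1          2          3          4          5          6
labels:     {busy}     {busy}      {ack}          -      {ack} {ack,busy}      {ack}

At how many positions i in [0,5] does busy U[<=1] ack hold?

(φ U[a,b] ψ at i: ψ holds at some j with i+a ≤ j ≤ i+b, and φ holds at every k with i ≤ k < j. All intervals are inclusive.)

4

Evaluate at each i in [0,5]:
  i=0: ✗ (no rhs in [0,1])
  i=1: ✓ (rhs at j=2; lhs holds on [1,1])
  i=2: ✓ (rhs at j=2)
  i=3: ✗ (lhs fails at k=3 before rhs at j=4)
  i=4: ✓ (rhs at j=4)
  i=5: ✓ (rhs at j=5)
Positions where it holds: {1, 2, 4, 5} → 4.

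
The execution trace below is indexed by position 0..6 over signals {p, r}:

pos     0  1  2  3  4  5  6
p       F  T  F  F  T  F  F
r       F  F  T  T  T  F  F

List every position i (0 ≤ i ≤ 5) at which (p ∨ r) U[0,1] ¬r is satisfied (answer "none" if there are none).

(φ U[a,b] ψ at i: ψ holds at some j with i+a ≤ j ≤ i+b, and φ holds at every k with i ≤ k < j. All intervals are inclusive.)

Evaluate at each i in [0,5]:
  i=0: ✓ (rhs at j=0)
  i=1: ✓ (rhs at j=1)
  i=2: ✗ (no rhs in [2,3])
  i=3: ✗ (no rhs in [3,4])
  i=4: ✓ (rhs at j=5; lhs holds on [4,4])
  i=5: ✓ (rhs at j=5)

0, 1, 4, 5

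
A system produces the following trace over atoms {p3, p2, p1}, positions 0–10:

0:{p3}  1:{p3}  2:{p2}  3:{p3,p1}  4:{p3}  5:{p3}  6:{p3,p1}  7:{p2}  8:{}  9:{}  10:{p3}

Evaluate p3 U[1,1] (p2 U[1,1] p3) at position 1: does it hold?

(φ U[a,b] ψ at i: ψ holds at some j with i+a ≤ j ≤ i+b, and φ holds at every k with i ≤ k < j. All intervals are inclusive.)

Yes

Need some j in [2,2] with (p2 U[1,1] p3), and p3 at every k in [1,j-1].
  j=2: (p2 U[1,1] p3) holds; p3 holds at every k in [1,1] → satisfied.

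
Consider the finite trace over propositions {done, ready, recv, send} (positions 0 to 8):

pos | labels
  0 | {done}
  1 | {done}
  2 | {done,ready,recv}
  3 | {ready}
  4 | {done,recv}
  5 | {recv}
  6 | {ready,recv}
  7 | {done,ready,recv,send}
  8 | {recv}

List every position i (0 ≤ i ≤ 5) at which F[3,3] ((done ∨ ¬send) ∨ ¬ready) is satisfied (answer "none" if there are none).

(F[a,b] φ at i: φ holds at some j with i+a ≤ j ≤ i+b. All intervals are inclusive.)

0, 1, 2, 3, 4, 5

Evaluate at each i in [0,5]:
  i=0: ✓ (witness j=3)
  i=1: ✓ (witness j=4)
  i=2: ✓ (witness j=5)
  i=3: ✓ (witness j=6)
  i=4: ✓ (witness j=7)
  i=5: ✓ (witness j=8)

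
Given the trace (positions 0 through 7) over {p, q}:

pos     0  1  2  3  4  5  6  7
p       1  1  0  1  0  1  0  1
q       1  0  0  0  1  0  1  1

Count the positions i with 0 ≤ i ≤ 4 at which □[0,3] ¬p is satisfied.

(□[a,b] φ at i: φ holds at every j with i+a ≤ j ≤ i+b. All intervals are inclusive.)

Evaluate at each i in [0,4]:
  i=0: ✗ (fails at j=0)
  i=1: ✗ (fails at j=1)
  i=2: ✗ (fails at j=3)
  i=3: ✗ (fails at j=3)
  i=4: ✗ (fails at j=5)
Positions where it holds: {} → 0.

0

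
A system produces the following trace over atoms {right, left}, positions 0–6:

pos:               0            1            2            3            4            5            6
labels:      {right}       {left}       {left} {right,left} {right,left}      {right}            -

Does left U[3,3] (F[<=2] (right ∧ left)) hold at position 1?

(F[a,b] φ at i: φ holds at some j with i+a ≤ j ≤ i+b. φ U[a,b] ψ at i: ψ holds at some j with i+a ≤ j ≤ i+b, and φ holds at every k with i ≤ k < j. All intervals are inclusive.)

Need some j in [4,4] with F[<=2] (right ∧ left), and left at every k in [1,j-1].
  j=4: F[<=2] (right ∧ left) holds; left holds at every k in [1,3] → satisfied.

Yes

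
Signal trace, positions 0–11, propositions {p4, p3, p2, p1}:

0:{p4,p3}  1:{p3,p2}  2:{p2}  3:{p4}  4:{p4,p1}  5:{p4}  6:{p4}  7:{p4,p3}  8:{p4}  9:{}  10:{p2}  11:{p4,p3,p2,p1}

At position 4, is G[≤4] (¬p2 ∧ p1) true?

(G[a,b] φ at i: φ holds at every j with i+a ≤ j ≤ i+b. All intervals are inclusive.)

Does not hold

Check (¬p2 ∧ p1) at every j in [4,8]:
  j=4: true
  j=5: false
  j=6: false
  j=7: false
  j=8: false
Fails at j=5 → formula fails.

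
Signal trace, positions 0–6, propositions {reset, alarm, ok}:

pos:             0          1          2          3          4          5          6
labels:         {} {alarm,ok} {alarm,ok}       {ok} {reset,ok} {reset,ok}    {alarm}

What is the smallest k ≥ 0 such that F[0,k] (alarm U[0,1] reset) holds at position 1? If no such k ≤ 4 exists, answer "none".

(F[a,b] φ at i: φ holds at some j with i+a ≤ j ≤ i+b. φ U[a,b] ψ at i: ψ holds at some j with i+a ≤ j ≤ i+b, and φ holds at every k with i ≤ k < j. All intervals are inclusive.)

3

Scan j = 1,2,… for (alarm U[0,1] reset):
  j=1: fails
  j=2: fails
  j=3: fails
  j=4: holds
First hit at j=4, so smallest k = 4-1 = 3.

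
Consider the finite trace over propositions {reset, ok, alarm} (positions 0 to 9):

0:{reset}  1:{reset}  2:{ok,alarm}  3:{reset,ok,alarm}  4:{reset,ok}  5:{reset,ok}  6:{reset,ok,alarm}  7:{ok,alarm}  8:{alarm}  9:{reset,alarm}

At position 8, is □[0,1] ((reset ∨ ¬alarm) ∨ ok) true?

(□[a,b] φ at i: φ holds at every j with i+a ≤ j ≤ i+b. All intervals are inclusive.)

Check ((reset ∨ ¬alarm) ∨ ok) at every j in [8,9]:
  j=8: false
  j=9: true
Fails at j=8 → formula fails.

False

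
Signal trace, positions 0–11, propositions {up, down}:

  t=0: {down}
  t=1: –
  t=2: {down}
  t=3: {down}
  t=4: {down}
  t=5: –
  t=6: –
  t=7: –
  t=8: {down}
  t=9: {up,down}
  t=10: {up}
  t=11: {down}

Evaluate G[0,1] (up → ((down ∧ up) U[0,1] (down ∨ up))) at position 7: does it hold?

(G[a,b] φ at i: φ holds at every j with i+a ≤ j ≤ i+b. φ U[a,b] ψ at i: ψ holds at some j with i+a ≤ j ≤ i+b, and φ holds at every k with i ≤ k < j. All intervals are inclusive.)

Check (up → ((down ∧ up) U[0,1] (down ∨ up))) at every j in [7,8]:
  j=7: antecedent false → ✓
  j=8: antecedent false → ✓
All positions satisfy it → formula holds.

Yes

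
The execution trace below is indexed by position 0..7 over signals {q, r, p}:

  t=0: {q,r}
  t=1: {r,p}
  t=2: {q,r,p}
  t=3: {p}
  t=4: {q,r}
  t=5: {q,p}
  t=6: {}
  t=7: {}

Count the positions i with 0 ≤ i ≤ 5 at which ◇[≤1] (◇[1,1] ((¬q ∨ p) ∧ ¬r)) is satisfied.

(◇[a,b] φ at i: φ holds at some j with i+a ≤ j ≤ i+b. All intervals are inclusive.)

Evaluate at each i in [0,5]:
  i=0: ✗ (none in [0,1])
  i=1: ✓ (witness j=2)
  i=2: ✓ (witness j=2)
  i=3: ✓ (witness j=4)
  i=4: ✓ (witness j=4)
  i=5: ✓ (witness j=5)
Positions where it holds: {1, 2, 3, 4, 5} → 5.

5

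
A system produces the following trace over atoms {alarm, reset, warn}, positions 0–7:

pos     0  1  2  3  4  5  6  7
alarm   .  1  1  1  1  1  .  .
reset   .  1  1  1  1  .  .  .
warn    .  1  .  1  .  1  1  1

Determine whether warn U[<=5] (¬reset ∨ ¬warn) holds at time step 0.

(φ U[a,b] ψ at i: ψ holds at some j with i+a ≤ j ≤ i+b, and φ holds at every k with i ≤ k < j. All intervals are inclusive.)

Yes

Need some j in [0,5] with (¬reset ∨ ¬warn), and warn at every k in [0,j-1].
  j=0: (¬reset ∨ ¬warn) holds; no prefix to check → satisfied.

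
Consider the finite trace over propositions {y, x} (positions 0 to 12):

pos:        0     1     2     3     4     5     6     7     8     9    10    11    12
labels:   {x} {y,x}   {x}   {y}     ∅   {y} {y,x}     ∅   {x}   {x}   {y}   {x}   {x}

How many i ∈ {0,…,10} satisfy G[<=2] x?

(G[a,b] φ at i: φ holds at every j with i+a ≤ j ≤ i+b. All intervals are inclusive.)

Evaluate at each i in [0,10]:
  i=0: ✓ (all of [0,2])
  i=1: ✗ (fails at j=3)
  i=2: ✗ (fails at j=3)
  i=3: ✗ (fails at j=3)
  i=4: ✗ (fails at j=4)
  i=5: ✗ (fails at j=5)
  i=6: ✗ (fails at j=7)
  i=7: ✗ (fails at j=7)
  i=8: ✗ (fails at j=10)
  i=9: ✗ (fails at j=10)
  i=10: ✗ (fails at j=10)
Positions where it holds: {0} → 1.

1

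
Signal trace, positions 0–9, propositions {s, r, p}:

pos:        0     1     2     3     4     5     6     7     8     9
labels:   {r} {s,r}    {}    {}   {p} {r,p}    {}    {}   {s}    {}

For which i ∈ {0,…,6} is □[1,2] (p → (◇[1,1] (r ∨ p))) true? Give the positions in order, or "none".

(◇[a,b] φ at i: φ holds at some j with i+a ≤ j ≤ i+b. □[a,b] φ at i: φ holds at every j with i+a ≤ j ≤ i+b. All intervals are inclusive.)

Evaluate at each i in [0,6]:
  i=0: ✓ (all of [1,2])
  i=1: ✓ (all of [2,3])
  i=2: ✓ (all of [3,4])
  i=3: ✗ (fails at j=5)
  i=4: ✗ (fails at j=5)
  i=5: ✓ (all of [6,7])
  i=6: ✓ (all of [7,8])

0, 1, 2, 5, 6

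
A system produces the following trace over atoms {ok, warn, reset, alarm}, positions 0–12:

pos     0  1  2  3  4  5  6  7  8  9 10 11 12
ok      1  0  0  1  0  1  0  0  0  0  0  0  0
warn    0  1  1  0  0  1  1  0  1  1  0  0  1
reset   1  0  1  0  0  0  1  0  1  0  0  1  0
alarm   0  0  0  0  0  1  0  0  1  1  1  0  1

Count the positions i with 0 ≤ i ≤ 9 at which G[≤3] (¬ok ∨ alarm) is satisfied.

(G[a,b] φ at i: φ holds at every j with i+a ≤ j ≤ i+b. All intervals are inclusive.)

Evaluate at each i in [0,9]:
  i=0: ✗ (fails at j=0)
  i=1: ✗ (fails at j=3)
  i=2: ✗ (fails at j=3)
  i=3: ✗ (fails at j=3)
  i=4: ✓ (all of [4,7])
  i=5: ✓ (all of [5,8])
  i=6: ✓ (all of [6,9])
  i=7: ✓ (all of [7,10])
  i=8: ✓ (all of [8,11])
  i=9: ✓ (all of [9,12])
Positions where it holds: {4, 5, 6, 7, 8, 9} → 6.

6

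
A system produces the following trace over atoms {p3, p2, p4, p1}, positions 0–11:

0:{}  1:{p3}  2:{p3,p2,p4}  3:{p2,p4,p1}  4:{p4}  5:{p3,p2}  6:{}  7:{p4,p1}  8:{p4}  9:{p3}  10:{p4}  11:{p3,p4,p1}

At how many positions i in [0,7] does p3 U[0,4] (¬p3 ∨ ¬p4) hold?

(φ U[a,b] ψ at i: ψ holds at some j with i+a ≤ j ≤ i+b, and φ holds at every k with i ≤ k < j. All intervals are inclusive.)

Evaluate at each i in [0,7]:
  i=0: ✓ (rhs at j=0)
  i=1: ✓ (rhs at j=1)
  i=2: ✓ (rhs at j=3; lhs holds on [2,2])
  i=3: ✓ (rhs at j=3)
  i=4: ✓ (rhs at j=4)
  i=5: ✓ (rhs at j=5)
  i=6: ✓ (rhs at j=6)
  i=7: ✓ (rhs at j=7)
Positions where it holds: {0, 1, 2, 3, 4, 5, 6, 7} → 8.

8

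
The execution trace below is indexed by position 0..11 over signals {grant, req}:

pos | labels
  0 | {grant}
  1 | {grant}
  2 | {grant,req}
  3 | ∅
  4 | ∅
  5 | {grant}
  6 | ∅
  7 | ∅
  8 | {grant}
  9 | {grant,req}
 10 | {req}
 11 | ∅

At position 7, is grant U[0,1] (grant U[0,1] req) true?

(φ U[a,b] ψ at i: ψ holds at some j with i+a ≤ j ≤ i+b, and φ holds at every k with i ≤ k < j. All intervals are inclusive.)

Need some j in [7,8] with (grant U[0,1] req), and grant at every k in [7,j-1].
  j=7: (grant U[0,1] req) — fails.
  j=8: (grant U[0,1] req) holds, but grant fails at k=7 → not this j.
No j in the window works → until fails.

No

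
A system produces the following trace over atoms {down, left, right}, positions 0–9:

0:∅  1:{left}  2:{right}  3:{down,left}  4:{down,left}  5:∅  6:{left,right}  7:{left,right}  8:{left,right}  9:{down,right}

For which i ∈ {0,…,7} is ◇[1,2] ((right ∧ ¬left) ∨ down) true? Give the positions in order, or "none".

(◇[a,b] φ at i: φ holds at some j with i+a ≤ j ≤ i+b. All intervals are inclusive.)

0, 1, 2, 3, 7

Evaluate at each i in [0,7]:
  i=0: ✓ (witness j=2)
  i=1: ✓ (witness j=2)
  i=2: ✓ (witness j=3)
  i=3: ✓ (witness j=4)
  i=4: ✗ (none in [5,6])
  i=5: ✗ (none in [6,7])
  i=6: ✗ (none in [7,8])
  i=7: ✓ (witness j=9)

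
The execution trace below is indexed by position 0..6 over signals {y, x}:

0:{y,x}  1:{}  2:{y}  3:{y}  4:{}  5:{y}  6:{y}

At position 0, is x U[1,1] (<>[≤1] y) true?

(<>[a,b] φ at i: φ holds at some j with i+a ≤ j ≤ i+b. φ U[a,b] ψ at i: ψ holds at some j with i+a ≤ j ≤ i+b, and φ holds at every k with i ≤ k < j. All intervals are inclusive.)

Need some j in [1,1] with <>[≤1] y, and x at every k in [0,j-1].
  j=1: <>[≤1] y holds; x holds at every k in [0,0] → satisfied.

True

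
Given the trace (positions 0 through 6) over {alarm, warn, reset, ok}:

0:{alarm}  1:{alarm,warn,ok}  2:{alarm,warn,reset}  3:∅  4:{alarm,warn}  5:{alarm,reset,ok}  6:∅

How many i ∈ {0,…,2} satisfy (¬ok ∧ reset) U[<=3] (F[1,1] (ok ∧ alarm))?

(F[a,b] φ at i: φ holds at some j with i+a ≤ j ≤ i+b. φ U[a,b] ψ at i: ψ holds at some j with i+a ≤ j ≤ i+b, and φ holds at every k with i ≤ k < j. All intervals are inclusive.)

1

Evaluate at each i in [0,2]:
  i=0: ✓ (rhs at j=0)
  i=1: ✗ (lhs fails at k=1 before rhs at j=4)
  i=2: ✗ (lhs fails at k=3 before rhs at j=4)
Positions where it holds: {0} → 1.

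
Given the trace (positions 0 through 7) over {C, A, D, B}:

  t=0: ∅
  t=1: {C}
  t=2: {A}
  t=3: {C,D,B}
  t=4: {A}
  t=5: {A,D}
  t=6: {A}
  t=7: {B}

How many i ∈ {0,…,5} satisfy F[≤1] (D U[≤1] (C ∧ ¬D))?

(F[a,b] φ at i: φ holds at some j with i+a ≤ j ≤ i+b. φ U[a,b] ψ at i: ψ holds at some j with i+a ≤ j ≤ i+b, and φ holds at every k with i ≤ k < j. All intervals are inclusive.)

2

Evaluate at each i in [0,5]:
  i=0: ✓ (witness j=1)
  i=1: ✓ (witness j=1)
  i=2: ✗ (none in [2,3])
  i=3: ✗ (none in [3,4])
  i=4: ✗ (none in [4,5])
  i=5: ✗ (none in [5,6])
Positions where it holds: {0, 1} → 2.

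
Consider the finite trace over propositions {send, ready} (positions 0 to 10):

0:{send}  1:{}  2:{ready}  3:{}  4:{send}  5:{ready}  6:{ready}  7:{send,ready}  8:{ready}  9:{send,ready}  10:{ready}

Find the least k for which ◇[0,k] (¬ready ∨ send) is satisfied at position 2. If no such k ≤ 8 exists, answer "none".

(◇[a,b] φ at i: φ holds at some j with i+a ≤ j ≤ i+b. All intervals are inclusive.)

Scan j = 2,3,… for (¬ready ∨ send):
  j=2: fails
  j=3: holds
First hit at j=3, so smallest k = 3-2 = 1.

1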